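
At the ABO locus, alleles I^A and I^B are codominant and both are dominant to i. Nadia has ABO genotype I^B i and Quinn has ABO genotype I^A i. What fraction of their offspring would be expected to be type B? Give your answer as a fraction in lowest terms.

1/4

ABO cross I^B i × I^A i → offspring phenotypes: 1/4 O, 1/4 A, 1/4 B, 1/4 AB.
So P(type B) = 1/4.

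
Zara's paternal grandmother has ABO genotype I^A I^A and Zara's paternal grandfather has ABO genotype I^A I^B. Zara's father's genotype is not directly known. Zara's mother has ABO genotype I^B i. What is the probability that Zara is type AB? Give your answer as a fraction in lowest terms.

Zara's father's ABO genotype from I^A I^A × I^A I^B: 1/2 I^A I^A, 1/2 I^A I^B.
Crossing each possibility with the mother I^B i and summing P(type AB): 1/2·1/2 + 1/2·1/4 = 3/8.

3/8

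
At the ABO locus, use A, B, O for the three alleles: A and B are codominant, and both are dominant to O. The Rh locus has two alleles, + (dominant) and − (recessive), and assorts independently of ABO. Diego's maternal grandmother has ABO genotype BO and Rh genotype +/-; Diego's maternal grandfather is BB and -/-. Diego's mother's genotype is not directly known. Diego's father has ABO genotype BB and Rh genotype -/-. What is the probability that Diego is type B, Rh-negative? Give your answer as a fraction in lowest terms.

3/4

Diego's mother's ABO genotype from BO × BB: 1/2 BB, 1/2 BO.
Crossing each possibility with the father BB and summing P(type B): 1/2·1 + 1/2·1 = 1.
Similarly for Rh via the mother's Rh distribution: P(Rh-) = 3/4.
Independent loci: 1 × 3/4 = 3/4.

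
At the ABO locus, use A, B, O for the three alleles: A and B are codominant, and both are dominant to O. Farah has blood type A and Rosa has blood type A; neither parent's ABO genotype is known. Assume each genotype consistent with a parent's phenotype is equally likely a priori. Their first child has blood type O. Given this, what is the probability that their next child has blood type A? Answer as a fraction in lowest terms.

Possible genotypes: Farah ∈ {AA, AO}; Rosa ∈ {AA, AO}.
Weight each parental genotype pair by prior × P(type-O child):
  AO × AO: posterior weight 1; P(next child type A) = 3/4.
Weighted sum = 3/4.

3/4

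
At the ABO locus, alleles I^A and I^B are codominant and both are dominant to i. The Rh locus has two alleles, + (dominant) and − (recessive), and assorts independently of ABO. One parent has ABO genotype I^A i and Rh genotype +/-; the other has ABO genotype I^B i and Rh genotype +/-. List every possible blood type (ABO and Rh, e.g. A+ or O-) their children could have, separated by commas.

O+, O-, A+, A-, B+, B-, AB+, AB-

Gametes from I^A i × I^B i give offspring ABO genotypes I^A I^B, I^A i, I^B i, i i, i.e. phenotypes O, A, B, AB.
Rh cross +/- × +/- → phenotypes Rh+, Rh-.
Combining independently: O+, O-, A+, A-, B+, B-, AB+, AB-.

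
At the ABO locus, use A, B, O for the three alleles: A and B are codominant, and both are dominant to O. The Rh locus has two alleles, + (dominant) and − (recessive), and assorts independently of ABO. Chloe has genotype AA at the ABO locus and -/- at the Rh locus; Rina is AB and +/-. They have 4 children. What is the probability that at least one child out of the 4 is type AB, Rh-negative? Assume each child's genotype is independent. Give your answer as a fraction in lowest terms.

175/256

ABO cross AA × AB → 1/2 A, 1/2 AB.
Rh cross -/- × +/- → 1/2 Rh+, 1/2 Rh-; so P(type AB, Rh-negative) = 1/2 × 1/2 = 1/4 per child.
P(none) = (3/4)^4 = 81/256; P(at least one) = 1 − 81/256 = 175/256.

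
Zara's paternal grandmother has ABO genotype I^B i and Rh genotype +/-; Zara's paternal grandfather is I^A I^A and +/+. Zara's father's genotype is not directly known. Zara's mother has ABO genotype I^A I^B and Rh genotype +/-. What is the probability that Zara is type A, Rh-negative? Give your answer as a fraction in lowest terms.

Zara's father's ABO genotype from I^B i × I^A I^A: 1/2 I^A I^B, 1/2 I^A i.
Crossing each possibility with the mother I^A I^B and summing P(type A): 1/2·1/4 + 1/2·1/2 = 3/8.
Similarly for Rh via the father's Rh distribution: P(Rh-) = 1/8.
Independent loci: 3/8 × 1/8 = 3/64.

3/64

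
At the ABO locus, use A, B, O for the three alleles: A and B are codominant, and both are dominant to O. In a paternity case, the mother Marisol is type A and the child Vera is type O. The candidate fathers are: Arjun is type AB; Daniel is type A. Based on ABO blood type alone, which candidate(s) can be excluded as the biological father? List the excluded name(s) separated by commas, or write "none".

Arjun

A candidate is excluded only if no genotype consistent with his phenotype could produce a type O child with a type A mother.
Arjun (type AB): no genotype consistent with that phenotype can produce a type-O child with a type-A mother.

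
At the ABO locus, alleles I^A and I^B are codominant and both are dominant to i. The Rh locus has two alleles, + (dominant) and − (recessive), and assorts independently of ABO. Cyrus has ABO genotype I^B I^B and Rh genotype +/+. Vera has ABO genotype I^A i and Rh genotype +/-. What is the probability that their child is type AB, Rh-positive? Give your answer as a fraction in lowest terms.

1/2

ABO cross I^B I^B × I^A i → offspring phenotypes: 1/2 B, 1/2 AB.
Rh cross +/+ × +/- → 1 Rh+.
Independent loci: P(type AB, Rh-positive) = 1/2 × 1 = 1/2.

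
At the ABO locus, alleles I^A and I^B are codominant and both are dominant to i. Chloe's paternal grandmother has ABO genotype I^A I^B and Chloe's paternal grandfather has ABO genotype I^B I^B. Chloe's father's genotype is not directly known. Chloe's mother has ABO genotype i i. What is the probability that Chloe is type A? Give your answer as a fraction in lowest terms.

Chloe's father's ABO genotype from I^A I^B × I^B I^B: 1/2 I^A I^B, 1/2 I^B I^B.
Crossing each possibility with the mother i i and summing P(type A): 1/2·1/2 + 1/2·0 = 1/4.

1/4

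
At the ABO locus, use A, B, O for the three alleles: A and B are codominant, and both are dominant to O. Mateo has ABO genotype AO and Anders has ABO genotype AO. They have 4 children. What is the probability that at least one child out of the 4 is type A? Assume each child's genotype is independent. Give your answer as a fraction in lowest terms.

ABO cross AO × AO → 1/4 O, 3/4 A.
So P(type A) = 3/4 per child.
P(none) = (1/4)^4 = 1/256; P(at least one) = 1 − 1/256 = 255/256.

255/256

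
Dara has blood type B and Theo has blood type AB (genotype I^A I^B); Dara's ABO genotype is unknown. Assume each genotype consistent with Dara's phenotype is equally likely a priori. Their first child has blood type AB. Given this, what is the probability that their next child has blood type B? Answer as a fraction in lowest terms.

Possible genotypes: Dara ∈ {I^B I^B, I^B i}; Theo ∈ {I^A I^B}.
Weight each parental genotype pair by prior × P(type-AB child):
  I^B I^B × I^A I^B: posterior weight 2/3; P(next child type B) = 1/2.
  I^B i × I^A I^B: posterior weight 1/3; P(next child type B) = 1/2.
Weighted sum = 1/2.

1/2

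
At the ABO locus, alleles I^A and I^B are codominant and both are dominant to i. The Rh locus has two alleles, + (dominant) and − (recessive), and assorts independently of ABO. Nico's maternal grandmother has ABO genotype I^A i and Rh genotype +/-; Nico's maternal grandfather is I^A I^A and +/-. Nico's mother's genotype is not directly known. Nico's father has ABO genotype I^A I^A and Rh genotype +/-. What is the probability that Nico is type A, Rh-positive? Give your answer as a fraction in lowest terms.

3/4

Nico's mother's ABO genotype from I^A i × I^A I^A: 1/2 I^A I^A, 1/2 I^A i.
Crossing each possibility with the father I^A I^A and summing P(type A): 1/2·1 + 1/2·1 = 1.
Similarly for Rh via the mother's Rh distribution: P(Rh+) = 3/4.
Independent loci: 1 × 3/4 = 3/4.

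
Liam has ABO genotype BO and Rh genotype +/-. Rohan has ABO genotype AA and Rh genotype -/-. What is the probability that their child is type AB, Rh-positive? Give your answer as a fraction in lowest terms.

ABO cross BO × AA → offspring phenotypes: 1/2 A, 1/2 AB.
Rh cross +/- × -/- → 1/2 Rh+, 1/2 Rh-.
Independent loci: P(type AB, Rh-positive) = 1/2 × 1/2 = 1/4.

1/4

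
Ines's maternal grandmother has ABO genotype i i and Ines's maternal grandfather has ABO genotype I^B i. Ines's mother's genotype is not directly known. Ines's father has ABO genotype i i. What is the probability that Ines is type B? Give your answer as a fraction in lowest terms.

Ines's mother's ABO genotype from i i × I^B i: 1/2 I^B i, 1/2 i i.
Crossing each possibility with the father i i and summing P(type B): 1/2·1/2 + 1/2·0 = 1/4.

1/4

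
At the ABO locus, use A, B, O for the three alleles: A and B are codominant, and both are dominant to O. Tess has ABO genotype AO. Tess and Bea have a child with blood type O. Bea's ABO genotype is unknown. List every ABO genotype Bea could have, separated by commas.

For each candidate genotype of Bea, check whether crossing it with AO can produce every observed child phenotype.
  AA → possible child types {A} ✗
  AB → possible child types {A, B, AB} ✗
  AO → possible child types {O, A} ✓
  BB → possible child types {B, AB} ✗
  BO → possible child types {O, A, B, AB} ✓
  OO → possible child types {O, A} ✓

AO, BO, OO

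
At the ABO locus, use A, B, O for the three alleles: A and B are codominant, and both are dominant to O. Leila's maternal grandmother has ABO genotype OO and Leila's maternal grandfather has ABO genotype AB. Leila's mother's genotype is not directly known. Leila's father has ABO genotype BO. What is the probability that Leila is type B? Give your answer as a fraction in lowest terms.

Leila's mother's ABO genotype from OO × AB: 1/2 AO, 1/2 BO.
Crossing each possibility with the father BO and summing P(type B): 1/2·1/4 + 1/2·3/4 = 1/2.

1/2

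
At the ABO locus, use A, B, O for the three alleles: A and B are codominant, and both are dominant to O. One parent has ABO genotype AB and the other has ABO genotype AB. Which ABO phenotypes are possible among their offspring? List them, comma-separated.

A, B, AB

Gametes from AB × AB give offspring ABO genotypes AA, AB, BB, i.e. phenotypes A, B, AB.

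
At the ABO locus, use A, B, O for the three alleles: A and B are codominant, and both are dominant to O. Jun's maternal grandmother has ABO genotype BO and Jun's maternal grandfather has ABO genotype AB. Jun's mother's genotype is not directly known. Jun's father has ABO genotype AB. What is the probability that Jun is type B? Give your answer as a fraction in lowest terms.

Jun's mother's ABO genotype from BO × AB: 1/4 AB, 1/4 AO, 1/4 BB, 1/4 BO.
Crossing each possibility with the father AB and summing P(type B): 1/4·1/4 + 1/4·1/4 + 1/4·1/2 + 1/4·1/2 = 3/8.

3/8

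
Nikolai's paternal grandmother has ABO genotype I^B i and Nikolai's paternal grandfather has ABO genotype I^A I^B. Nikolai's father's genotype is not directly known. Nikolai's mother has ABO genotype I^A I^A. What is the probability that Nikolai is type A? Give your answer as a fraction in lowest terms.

Nikolai's father's ABO genotype from I^B i × I^A I^B: 1/4 I^A I^B, 1/4 I^A i, 1/4 I^B I^B, 1/4 I^B i.
Crossing each possibility with the mother I^A I^A and summing P(type A): 1/4·1/2 + 1/4·1 + 1/4·0 + 1/4·1/2 = 1/2.

1/2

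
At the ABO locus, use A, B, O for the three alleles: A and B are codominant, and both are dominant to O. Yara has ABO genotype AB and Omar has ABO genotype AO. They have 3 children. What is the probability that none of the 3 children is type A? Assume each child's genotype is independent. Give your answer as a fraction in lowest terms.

ABO cross AB × AO → 1/2 A, 1/4 B, 1/4 AB.
So P(type A) = 1/2 per child.
P(not type A) = 1/2 for one child; (1/2)^3 = 1/8.

1/8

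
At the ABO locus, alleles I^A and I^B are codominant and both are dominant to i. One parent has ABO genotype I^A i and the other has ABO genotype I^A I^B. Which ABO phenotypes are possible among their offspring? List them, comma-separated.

A, B, AB

Gametes from I^A i × I^A I^B give offspring ABO genotypes I^A I^A, I^A I^B, I^A i, I^B i, i.e. phenotypes A, B, AB.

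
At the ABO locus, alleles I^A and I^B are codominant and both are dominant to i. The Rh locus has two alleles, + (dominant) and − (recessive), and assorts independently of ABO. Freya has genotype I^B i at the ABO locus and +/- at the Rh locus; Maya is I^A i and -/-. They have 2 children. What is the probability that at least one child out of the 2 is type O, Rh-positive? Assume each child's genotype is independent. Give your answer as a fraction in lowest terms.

15/64

ABO cross I^B i × I^A i → 1/4 O, 1/4 A, 1/4 B, 1/4 AB.
Rh cross +/- × -/- → 1/2 Rh+, 1/2 Rh-; so P(type O, Rh-positive) = 1/4 × 1/2 = 1/8 per child.
P(none) = (7/8)^2 = 49/64; P(at least one) = 1 − 49/64 = 15/64.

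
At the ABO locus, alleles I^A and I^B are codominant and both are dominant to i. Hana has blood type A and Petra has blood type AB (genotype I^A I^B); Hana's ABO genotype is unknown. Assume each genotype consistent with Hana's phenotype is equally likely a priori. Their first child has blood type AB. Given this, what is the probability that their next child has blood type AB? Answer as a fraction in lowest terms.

Possible genotypes: Hana ∈ {I^A I^A, I^A i}; Petra ∈ {I^A I^B}.
Weight each parental genotype pair by prior × P(type-AB child):
  I^A I^A × I^A I^B: posterior weight 2/3; P(next child type AB) = 1/2.
  I^A i × I^A I^B: posterior weight 1/3; P(next child type AB) = 1/4.
Weighted sum = 5/12.

5/12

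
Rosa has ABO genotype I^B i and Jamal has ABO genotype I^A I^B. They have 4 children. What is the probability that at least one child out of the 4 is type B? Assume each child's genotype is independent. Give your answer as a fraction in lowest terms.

15/16

ABO cross I^B i × I^A I^B → 1/4 A, 1/2 B, 1/4 AB.
So P(type B) = 1/2 per child.
P(none) = (1/2)^4 = 1/16; P(at least one) = 1 − 1/16 = 15/16.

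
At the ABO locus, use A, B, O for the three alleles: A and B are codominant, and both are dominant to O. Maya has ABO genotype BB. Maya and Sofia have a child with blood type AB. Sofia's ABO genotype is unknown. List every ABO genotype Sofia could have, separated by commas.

For each candidate genotype of Sofia, check whether crossing it with BB can produce every observed child phenotype.
  AA → possible child types {AB} ✓
  AB → possible child types {B, AB} ✓
  AO → possible child types {B, AB} ✓
  BB → possible child types {B} ✗
  BO → possible child types {B} ✗
  OO → possible child types {B} ✗

AA, AB, AO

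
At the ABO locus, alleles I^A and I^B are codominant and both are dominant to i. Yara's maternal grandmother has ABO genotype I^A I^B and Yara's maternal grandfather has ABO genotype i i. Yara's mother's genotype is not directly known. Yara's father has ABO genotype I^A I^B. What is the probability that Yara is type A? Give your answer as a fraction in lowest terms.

Yara's mother's ABO genotype from I^A I^B × i i: 1/2 I^A i, 1/2 I^B i.
Crossing each possibility with the father I^A I^B and summing P(type A): 1/2·1/2 + 1/2·1/4 = 3/8.

3/8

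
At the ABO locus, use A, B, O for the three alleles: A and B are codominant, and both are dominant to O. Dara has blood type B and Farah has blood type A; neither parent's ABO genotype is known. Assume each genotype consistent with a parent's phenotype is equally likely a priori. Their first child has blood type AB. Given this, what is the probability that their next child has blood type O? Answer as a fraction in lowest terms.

Possible genotypes: Dara ∈ {BB, BO}; Farah ∈ {AA, AO}.
Weight each parental genotype pair by prior × P(type-AB child):
  BB × AA: posterior weight 4/9; P(next child type O) = 0.
  BB × AO: posterior weight 2/9; P(next child type O) = 0.
  BO × AA: posterior weight 2/9; P(next child type O) = 0.
  BO × AO: posterior weight 1/9; P(next child type O) = 1/4.
Weighted sum = 1/36.

1/36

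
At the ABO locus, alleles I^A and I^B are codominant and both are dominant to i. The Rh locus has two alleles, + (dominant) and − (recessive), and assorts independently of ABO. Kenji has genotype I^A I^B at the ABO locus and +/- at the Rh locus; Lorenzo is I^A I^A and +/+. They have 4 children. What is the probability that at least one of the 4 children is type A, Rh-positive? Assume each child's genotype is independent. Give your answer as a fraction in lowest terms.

ABO cross I^A I^B × I^A I^A → 1/2 A, 1/2 AB.
Rh cross +/- × +/+ → 1 Rh+; so P(type A, Rh-positive) = 1/2 × 1 = 1/2 per child.
P(none) = (1/2)^4 = 1/16; P(at least one) = 1 − 1/16 = 15/16.

15/16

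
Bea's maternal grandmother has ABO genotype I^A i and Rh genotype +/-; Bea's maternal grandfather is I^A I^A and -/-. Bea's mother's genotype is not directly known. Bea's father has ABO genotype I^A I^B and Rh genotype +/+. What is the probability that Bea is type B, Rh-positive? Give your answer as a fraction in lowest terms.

1/8

Bea's mother's ABO genotype from I^A i × I^A I^A: 1/2 I^A I^A, 1/2 I^A i.
Crossing each possibility with the father I^A I^B and summing P(type B): 1/2·0 + 1/2·1/4 = 1/8.
Similarly for Rh via the mother's Rh distribution: P(Rh+) = 1.
Independent loci: 1/8 × 1 = 1/8.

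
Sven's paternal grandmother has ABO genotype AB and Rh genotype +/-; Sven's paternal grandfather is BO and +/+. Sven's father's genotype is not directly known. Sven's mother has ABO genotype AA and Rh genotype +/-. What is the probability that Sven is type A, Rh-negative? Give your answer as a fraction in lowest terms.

1/16

Sven's father's ABO genotype from AB × BO: 1/4 AB, 1/4 AO, 1/4 BB, 1/4 BO.
Crossing each possibility with the mother AA and summing P(type A): 1/4·1/2 + 1/4·1 + 1/4·0 + 1/4·1/2 = 1/2.
Similarly for Rh via the father's Rh distribution: P(Rh-) = 1/8.
Independent loci: 1/2 × 1/8 = 1/16.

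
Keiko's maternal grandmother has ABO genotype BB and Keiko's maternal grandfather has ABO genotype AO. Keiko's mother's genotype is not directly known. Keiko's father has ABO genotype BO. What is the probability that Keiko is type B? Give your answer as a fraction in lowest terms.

Keiko's mother's ABO genotype from BB × AO: 1/2 AB, 1/2 BO.
Crossing each possibility with the father BO and summing P(type B): 1/2·1/2 + 1/2·3/4 = 5/8.

5/8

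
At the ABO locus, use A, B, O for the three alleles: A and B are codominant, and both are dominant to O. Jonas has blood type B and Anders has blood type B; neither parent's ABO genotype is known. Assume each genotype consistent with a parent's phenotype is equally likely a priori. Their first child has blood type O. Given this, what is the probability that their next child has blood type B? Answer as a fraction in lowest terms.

3/4

Possible genotypes: Jonas ∈ {BB, BO}; Anders ∈ {BB, BO}.
Weight each parental genotype pair by prior × P(type-O child):
  BO × BO: posterior weight 1; P(next child type B) = 3/4.
Weighted sum = 3/4.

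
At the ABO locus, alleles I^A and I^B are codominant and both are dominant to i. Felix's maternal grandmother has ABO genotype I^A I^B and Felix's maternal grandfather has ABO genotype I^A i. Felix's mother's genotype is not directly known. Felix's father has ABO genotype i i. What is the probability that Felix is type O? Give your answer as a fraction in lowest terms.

1/4

Felix's mother's ABO genotype from I^A I^B × I^A i: 1/4 I^A I^A, 1/4 I^A I^B, 1/4 I^A i, 1/4 I^B i.
Crossing each possibility with the father i i and summing P(type O): 1/4·0 + 1/4·0 + 1/4·1/2 + 1/4·1/2 = 1/4.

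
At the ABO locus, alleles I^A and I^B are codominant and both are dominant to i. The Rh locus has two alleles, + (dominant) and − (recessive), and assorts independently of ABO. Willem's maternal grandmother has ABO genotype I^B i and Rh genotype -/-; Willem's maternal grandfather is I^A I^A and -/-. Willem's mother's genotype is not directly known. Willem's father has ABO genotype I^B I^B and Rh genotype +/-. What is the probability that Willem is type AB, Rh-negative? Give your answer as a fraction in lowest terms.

1/4

Willem's mother's ABO genotype from I^B i × I^A I^A: 1/2 I^A I^B, 1/2 I^A i.
Crossing each possibility with the father I^B I^B and summing P(type AB): 1/2·1/2 + 1/2·1/2 = 1/2.
Similarly for Rh via the mother's Rh distribution: P(Rh-) = 1/2.
Independent loci: 1/2 × 1/2 = 1/4.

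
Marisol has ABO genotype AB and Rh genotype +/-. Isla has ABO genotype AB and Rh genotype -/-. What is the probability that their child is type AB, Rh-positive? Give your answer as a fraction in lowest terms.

ABO cross AB × AB → offspring phenotypes: 1/4 A, 1/4 B, 1/2 AB.
Rh cross +/- × -/- → 1/2 Rh+, 1/2 Rh-.
Independent loci: P(type AB, Rh-positive) = 1/2 × 1/2 = 1/4.

1/4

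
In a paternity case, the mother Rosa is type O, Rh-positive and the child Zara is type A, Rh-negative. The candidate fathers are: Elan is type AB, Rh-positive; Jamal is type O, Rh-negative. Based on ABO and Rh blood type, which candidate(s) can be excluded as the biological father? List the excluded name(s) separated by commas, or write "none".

Jamal

A candidate is excluded only if no genotype consistent with his phenotype could produce a type A, Rh-negative child with a type O, Rh-positive mother.
Jamal (type O, Rh-): no genotype consistent with that phenotype can produce a type-A Rh- child with a type-O mother.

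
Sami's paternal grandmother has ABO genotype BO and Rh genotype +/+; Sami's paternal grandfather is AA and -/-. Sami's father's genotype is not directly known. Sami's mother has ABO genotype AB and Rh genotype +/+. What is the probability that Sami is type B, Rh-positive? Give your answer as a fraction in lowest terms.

Sami's father's ABO genotype from BO × AA: 1/2 AB, 1/2 AO.
Crossing each possibility with the mother AB and summing P(type B): 1/2·1/4 + 1/2·1/4 = 1/4.
Similarly for Rh via the father's Rh distribution: P(Rh+) = 1.
Independent loci: 1/4 × 1 = 1/4.

1/4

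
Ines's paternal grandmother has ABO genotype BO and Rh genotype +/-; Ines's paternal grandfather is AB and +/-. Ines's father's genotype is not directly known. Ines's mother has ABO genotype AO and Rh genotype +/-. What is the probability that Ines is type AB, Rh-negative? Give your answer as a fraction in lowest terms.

Ines's father's ABO genotype from BO × AB: 1/4 AB, 1/4 AO, 1/4 BB, 1/4 BO.
Crossing each possibility with the mother AO and summing P(type AB): 1/4·1/4 + 1/4·0 + 1/4·1/2 + 1/4·1/4 = 1/4.
Similarly for Rh via the father's Rh distribution: P(Rh-) = 1/4.
Independent loci: 1/4 × 1/4 = 1/16.

1/16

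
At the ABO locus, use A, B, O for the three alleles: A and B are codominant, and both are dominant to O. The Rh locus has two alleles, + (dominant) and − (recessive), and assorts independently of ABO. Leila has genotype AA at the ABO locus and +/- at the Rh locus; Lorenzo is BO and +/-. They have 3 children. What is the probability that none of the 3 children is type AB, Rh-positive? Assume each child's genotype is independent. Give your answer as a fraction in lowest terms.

ABO cross AA × BO → 1/2 A, 1/2 AB.
Rh cross +/- × +/- → 3/4 Rh+, 1/4 Rh-; so P(type AB, Rh-positive) = 1/2 × 3/4 = 3/8 per child.
P(not type AB, Rh-positive) = 5/8 for one child; (5/8)^3 = 125/512.

125/512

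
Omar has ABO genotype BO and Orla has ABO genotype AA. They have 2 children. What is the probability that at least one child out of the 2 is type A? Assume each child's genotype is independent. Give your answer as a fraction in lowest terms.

3/4

ABO cross BO × AA → 1/2 A, 1/2 AB.
So P(type A) = 1/2 per child.
P(none) = (1/2)^2 = 1/4; P(at least one) = 1 − 1/4 = 3/4.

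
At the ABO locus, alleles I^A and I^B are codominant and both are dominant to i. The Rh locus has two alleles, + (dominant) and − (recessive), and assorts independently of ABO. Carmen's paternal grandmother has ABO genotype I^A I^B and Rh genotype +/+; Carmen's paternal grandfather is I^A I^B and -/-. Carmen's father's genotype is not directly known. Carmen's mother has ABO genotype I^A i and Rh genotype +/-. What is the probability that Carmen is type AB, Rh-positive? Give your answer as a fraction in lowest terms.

Carmen's father's ABO genotype from I^A I^B × I^A I^B: 1/4 I^A I^A, 1/2 I^A I^B, 1/4 I^B I^B.
Crossing each possibility with the mother I^A i and summing P(type AB): 1/4·0 + 1/2·1/4 + 1/4·1/2 = 1/4.
Similarly for Rh via the father's Rh distribution: P(Rh+) = 3/4.
Independent loci: 1/4 × 3/4 = 3/16.

3/16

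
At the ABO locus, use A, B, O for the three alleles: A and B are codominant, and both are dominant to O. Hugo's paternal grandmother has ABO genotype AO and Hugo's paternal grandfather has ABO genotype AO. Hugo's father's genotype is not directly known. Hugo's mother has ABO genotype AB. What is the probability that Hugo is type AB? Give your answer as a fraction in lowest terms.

Hugo's father's ABO genotype from AO × AO: 1/4 AA, 1/2 AO, 1/4 OO.
Crossing each possibility with the mother AB and summing P(type AB): 1/4·1/2 + 1/2·1/4 + 1/4·0 = 1/4.

1/4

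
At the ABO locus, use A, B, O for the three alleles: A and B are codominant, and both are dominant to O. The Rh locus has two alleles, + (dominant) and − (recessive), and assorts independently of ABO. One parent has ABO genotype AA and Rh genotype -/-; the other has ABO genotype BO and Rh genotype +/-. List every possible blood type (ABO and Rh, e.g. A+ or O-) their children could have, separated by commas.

A+, A-, AB+, AB-

Gametes from AA × BO give offspring ABO genotypes AB, AO, i.e. phenotypes A, AB.
Rh cross -/- × +/- → phenotypes Rh+, Rh-.
Combining independently: A+, A-, AB+, AB-.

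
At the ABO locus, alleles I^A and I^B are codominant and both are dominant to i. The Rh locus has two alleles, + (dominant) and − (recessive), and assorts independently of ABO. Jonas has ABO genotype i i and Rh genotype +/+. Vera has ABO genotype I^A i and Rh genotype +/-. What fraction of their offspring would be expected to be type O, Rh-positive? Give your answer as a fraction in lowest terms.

ABO cross i i × I^A i → offspring phenotypes: 1/2 O, 1/2 A.
Rh cross +/+ × +/- → 1 Rh+.
Independent loci: P(type O, Rh-positive) = 1/2 × 1 = 1/2.

1/2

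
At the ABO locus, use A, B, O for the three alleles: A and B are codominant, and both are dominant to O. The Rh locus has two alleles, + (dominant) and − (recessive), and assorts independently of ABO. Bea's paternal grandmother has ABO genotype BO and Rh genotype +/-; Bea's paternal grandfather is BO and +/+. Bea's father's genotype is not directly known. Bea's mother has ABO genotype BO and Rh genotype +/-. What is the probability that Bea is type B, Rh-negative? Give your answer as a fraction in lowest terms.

3/32

Bea's father's ABO genotype from BO × BO: 1/4 BB, 1/2 BO, 1/4 OO.
Crossing each possibility with the mother BO and summing P(type B): 1/4·1 + 1/2·3/4 + 1/4·1/2 = 3/4.
Similarly for Rh via the father's Rh distribution: P(Rh-) = 1/8.
Independent loci: 3/4 × 1/8 = 3/32.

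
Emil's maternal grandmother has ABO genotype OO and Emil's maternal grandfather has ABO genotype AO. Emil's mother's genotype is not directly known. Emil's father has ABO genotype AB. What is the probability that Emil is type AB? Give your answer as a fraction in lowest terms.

Emil's mother's ABO genotype from OO × AO: 1/2 AO, 1/2 OO.
Crossing each possibility with the father AB and summing P(type AB): 1/2·1/4 + 1/2·0 = 1/8.

1/8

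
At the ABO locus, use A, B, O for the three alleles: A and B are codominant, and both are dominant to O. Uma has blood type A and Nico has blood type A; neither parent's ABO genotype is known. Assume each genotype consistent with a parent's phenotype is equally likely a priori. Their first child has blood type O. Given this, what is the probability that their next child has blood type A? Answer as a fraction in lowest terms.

3/4

Possible genotypes: Uma ∈ {AA, AO}; Nico ∈ {AA, AO}.
Weight each parental genotype pair by prior × P(type-O child):
  AO × AO: posterior weight 1; P(next child type A) = 3/4.
Weighted sum = 3/4.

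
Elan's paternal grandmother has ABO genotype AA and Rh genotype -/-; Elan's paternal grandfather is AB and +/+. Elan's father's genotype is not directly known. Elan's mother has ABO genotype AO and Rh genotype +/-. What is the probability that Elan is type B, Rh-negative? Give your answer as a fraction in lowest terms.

Elan's father's ABO genotype from AA × AB: 1/2 AA, 1/2 AB.
Crossing each possibility with the mother AO and summing P(type B): 1/2·0 + 1/2·1/4 = 1/8.
Similarly for Rh via the father's Rh distribution: P(Rh-) = 1/4.
Independent loci: 1/8 × 1/4 = 1/32.

1/32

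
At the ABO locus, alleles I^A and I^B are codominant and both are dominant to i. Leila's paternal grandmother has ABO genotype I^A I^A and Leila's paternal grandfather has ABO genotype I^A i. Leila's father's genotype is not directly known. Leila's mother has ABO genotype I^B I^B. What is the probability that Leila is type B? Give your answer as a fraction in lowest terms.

1/4

Leila's father's ABO genotype from I^A I^A × I^A i: 1/2 I^A I^A, 1/2 I^A i.
Crossing each possibility with the mother I^B I^B and summing P(type B): 1/2·0 + 1/2·1/2 = 1/4.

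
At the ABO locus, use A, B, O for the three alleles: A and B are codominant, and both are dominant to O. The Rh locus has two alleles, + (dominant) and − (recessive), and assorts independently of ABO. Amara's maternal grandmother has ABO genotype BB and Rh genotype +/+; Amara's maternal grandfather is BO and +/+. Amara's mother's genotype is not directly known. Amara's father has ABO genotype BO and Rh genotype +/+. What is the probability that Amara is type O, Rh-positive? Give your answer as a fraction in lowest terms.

Amara's mother's ABO genotype from BB × BO: 1/2 BB, 1/2 BO.
Crossing each possibility with the father BO and summing P(type O): 1/2·0 + 1/2·1/4 = 1/8.
Similarly for Rh via the mother's Rh distribution: P(Rh+) = 1.
Independent loci: 1/8 × 1 = 1/8.

1/8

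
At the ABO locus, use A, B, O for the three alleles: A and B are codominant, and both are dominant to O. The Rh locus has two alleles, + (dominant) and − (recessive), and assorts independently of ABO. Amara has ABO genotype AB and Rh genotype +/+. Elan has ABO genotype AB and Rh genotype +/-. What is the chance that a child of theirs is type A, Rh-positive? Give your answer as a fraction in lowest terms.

1/4

ABO cross AB × AB → offspring phenotypes: 1/4 A, 1/4 B, 1/2 AB.
Rh cross +/+ × +/- → 1 Rh+.
Independent loci: P(type A, Rh-positive) = 1/4 × 1 = 1/4.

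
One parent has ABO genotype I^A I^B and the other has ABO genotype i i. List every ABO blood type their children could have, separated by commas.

A, B

Gametes from I^A I^B × i i give offspring ABO genotypes I^A i, I^B i, i.e. phenotypes A, B.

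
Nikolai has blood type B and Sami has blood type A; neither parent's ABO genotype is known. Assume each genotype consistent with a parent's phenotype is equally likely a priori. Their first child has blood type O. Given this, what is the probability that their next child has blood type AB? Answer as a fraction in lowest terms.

1/4

Possible genotypes: Nikolai ∈ {I^B I^B, I^B i}; Sami ∈ {I^A I^A, I^A i}.
Weight each parental genotype pair by prior × P(type-O child):
  I^B i × I^A i: posterior weight 1; P(next child type AB) = 1/4.
Weighted sum = 1/4.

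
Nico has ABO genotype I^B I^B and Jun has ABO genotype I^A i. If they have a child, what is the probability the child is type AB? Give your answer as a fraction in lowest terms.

ABO cross I^B I^B × I^A i → offspring phenotypes: 1/2 B, 1/2 AB.
So P(type AB) = 1/2.

1/2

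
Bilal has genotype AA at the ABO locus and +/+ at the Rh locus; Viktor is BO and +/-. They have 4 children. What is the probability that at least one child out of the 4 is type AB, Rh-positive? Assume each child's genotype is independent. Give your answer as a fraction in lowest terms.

ABO cross AA × BO → 1/2 A, 1/2 AB.
Rh cross +/+ × +/- → 1 Rh+; so P(type AB, Rh-positive) = 1/2 × 1 = 1/2 per child.
P(none) = (1/2)^4 = 1/16; P(at least one) = 1 − 1/16 = 15/16.

15/16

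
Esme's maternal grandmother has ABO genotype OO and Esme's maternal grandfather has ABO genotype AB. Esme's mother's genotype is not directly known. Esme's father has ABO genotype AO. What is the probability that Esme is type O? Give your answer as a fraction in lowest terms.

1/4

Esme's mother's ABO genotype from OO × AB: 1/2 AO, 1/2 BO.
Crossing each possibility with the father AO and summing P(type O): 1/2·1/4 + 1/2·1/4 = 1/4.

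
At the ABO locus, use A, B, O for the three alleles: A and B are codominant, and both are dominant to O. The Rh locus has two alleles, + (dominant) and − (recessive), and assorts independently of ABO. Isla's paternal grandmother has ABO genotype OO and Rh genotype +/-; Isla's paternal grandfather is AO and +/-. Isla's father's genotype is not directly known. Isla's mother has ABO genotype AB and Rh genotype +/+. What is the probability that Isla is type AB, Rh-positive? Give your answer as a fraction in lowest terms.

Isla's father's ABO genotype from OO × AO: 1/2 AO, 1/2 OO.
Crossing each possibility with the mother AB and summing P(type AB): 1/2·1/4 + 1/2·0 = 1/8.
Similarly for Rh via the father's Rh distribution: P(Rh+) = 1.
Independent loci: 1/8 × 1 = 1/8.

1/8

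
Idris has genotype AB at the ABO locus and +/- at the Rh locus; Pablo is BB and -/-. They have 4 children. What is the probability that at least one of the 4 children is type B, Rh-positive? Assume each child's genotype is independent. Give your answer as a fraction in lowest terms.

ABO cross AB × BB → 1/2 B, 1/2 AB.
Rh cross +/- × -/- → 1/2 Rh+, 1/2 Rh-; so P(type B, Rh-positive) = 1/2 × 1/2 = 1/4 per child.
P(none) = (3/4)^4 = 81/256; P(at least one) = 1 − 81/256 = 175/256.

175/256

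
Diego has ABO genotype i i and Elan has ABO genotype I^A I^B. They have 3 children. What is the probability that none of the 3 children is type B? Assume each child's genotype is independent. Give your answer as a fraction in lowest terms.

1/8

ABO cross i i × I^A I^B → 1/2 A, 1/2 B.
So P(type B) = 1/2 per child.
P(not type B) = 1/2 for one child; (1/2)^3 = 1/8.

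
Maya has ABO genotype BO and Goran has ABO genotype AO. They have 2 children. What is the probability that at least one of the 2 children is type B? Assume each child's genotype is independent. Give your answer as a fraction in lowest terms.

7/16

ABO cross BO × AO → 1/4 O, 1/4 A, 1/4 B, 1/4 AB.
So P(type B) = 1/4 per child.
P(none) = (3/4)^2 = 9/16; P(at least one) = 1 − 9/16 = 7/16.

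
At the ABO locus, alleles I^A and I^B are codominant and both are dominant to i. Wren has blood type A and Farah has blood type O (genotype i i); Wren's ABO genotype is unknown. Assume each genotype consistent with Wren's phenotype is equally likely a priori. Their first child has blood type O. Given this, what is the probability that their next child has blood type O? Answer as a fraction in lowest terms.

Possible genotypes: Wren ∈ {I^A I^A, I^A i}; Farah ∈ {i i}.
Weight each parental genotype pair by prior × P(type-O child):
  I^A i × i i: posterior weight 1; P(next child type O) = 1/2.
Weighted sum = 1/2.

1/2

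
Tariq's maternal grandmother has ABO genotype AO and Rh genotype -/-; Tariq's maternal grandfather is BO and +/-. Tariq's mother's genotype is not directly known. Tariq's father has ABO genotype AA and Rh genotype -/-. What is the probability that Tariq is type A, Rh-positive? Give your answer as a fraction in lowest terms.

3/16

Tariq's mother's ABO genotype from AO × BO: 1/4 AB, 1/4 AO, 1/4 BO, 1/4 OO.
Crossing each possibility with the father AA and summing P(type A): 1/4·1/2 + 1/4·1 + 1/4·1/2 + 1/4·1 = 3/4.
Similarly for Rh via the mother's Rh distribution: P(Rh+) = 1/4.
Independent loci: 3/4 × 1/4 = 3/16.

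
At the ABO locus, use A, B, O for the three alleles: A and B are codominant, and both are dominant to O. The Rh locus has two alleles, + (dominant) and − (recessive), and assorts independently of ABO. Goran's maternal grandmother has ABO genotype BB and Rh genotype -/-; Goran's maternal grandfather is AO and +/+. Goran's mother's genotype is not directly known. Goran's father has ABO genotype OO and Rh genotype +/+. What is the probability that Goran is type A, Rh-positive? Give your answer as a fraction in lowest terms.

1/4

Goran's mother's ABO genotype from BB × AO: 1/2 AB, 1/2 BO.
Crossing each possibility with the father OO and summing P(type A): 1/2·1/2 + 1/2·0 = 1/4.
Similarly for Rh via the mother's Rh distribution: P(Rh+) = 1.
Independent loci: 1/4 × 1 = 1/4.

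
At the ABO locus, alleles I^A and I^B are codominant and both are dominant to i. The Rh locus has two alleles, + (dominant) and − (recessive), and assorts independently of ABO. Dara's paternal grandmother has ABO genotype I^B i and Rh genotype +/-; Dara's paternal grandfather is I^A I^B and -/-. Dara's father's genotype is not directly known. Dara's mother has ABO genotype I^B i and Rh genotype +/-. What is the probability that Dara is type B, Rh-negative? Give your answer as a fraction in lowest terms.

Dara's father's ABO genotype from I^B i × I^A I^B: 1/4 I^A I^B, 1/4 I^A i, 1/4 I^B I^B, 1/4 I^B i.
Crossing each possibility with the mother I^B i and summing P(type B): 1/4·1/2 + 1/4·1/4 + 1/4·1 + 1/4·3/4 = 5/8.
Similarly for Rh via the father's Rh distribution: P(Rh-) = 3/8.
Independent loci: 5/8 × 3/8 = 15/64.

15/64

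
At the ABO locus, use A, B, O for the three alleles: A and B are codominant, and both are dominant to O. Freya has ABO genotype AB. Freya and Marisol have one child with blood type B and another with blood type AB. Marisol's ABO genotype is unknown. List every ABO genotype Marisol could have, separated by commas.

AB, AO, BB, BO

For each candidate genotype of Marisol, check whether crossing it with AB can produce every observed child phenotype.
  AA → possible child types {A, AB} ✗
  AB → possible child types {A, B, AB} ✓
  AO → possible child types {A, B, AB} ✓
  BB → possible child types {B, AB} ✓
  BO → possible child types {A, B, AB} ✓
  OO → possible child types {A, B} ✗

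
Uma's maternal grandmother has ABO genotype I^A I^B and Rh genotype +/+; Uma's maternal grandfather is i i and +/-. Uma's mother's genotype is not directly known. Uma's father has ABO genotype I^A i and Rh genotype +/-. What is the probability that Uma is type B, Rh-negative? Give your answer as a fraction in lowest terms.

1/64

Uma's mother's ABO genotype from I^A I^B × i i: 1/2 I^A i, 1/2 I^B i.
Crossing each possibility with the father I^A i and summing P(type B): 1/2·0 + 1/2·1/4 = 1/8.
Similarly for Rh via the mother's Rh distribution: P(Rh-) = 1/8.
Independent loci: 1/8 × 1/8 = 1/64.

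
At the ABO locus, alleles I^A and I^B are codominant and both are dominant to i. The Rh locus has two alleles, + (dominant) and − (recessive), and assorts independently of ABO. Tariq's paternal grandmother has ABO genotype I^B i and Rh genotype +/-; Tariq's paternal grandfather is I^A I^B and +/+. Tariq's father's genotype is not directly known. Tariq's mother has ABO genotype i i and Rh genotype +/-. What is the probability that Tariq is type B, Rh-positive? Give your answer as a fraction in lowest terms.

Tariq's father's ABO genotype from I^B i × I^A I^B: 1/4 I^A I^B, 1/4 I^A i, 1/4 I^B I^B, 1/4 I^B i.
Crossing each possibility with the mother i i and summing P(type B): 1/4·1/2 + 1/4·0 + 1/4·1 + 1/4·1/2 = 1/2.
Similarly for Rh via the father's Rh distribution: P(Rh+) = 7/8.
Independent loci: 1/2 × 7/8 = 7/16.

7/16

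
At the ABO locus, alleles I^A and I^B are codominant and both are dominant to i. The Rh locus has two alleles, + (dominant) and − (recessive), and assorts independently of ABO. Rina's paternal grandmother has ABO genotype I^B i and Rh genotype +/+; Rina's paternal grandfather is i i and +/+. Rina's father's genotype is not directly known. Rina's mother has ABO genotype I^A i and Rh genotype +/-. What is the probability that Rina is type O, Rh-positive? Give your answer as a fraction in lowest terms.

Rina's father's ABO genotype from I^B i × i i: 1/2 I^B i, 1/2 i i.
Crossing each possibility with the mother I^A i and summing P(type O): 1/2·1/4 + 1/2·1/2 = 3/8.
Similarly for Rh via the father's Rh distribution: P(Rh+) = 1.
Independent loci: 3/8 × 1 = 3/8.

3/8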